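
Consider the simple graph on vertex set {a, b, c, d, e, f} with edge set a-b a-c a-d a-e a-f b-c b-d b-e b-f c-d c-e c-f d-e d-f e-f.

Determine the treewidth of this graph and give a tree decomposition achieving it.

A single bag containing all 6 vertices is trivially a valid decomposition of width 5. On the other hand G contains the 6-clique {a, b, c, d, e, f}. A clique must lie in a single bag of any decomposition, so no decomposition can have width below 5. Combining the bounds, tw(G) = 5.

Treewidth 5.
One optimal decomposition is:
Bags: B1 = {a, b, c, d, e, f}
Tree: (single bag)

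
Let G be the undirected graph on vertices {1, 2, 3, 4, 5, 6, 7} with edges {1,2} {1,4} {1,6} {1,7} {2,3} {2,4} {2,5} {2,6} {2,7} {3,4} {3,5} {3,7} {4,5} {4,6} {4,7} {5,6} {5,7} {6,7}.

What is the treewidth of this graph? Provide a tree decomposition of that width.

Every bag has size at most 5, so the width is 5 − 1 = 4 and tw(G) ≤ 4. Conversely, {1, 2, 4, 6, 7} is a clique of size 5, and the vertices of any clique must share a bag in every tree decomposition; so some bag has ≥ 5 vertices and tw(G) ≥ 4. Hence tw(G) = 4 exactly.

Treewidth 4.
Bags: B1 = {2, 3, 4, 5, 7}  B2 = {2, 4, 5, 6, 7}  B3 = {1, 2, 4, 6, 7}
Tree: B1–B2, B2–B3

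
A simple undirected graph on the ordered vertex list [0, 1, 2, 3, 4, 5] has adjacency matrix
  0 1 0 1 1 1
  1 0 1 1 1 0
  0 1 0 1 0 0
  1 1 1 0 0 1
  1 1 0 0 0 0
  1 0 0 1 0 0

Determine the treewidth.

A width-2 tree decomposition is:
Bags: B1 = {1, 2, 3}  B2 = {0, 1, 3}  B3 = {0, 3, 5}  B4 = {0, 1, 4}
Tree: B1–B2, B2–B3, B2–B4
The largest bag has 3 vertices, giving width 2; this decomposition certifies tw(G) ≤ 2. For the lower bound, the 3 vertices {0, 1, 3} are pairwise adjacent, and any tree decomposition puts a clique entirely inside one bag — forcing width ≥ 2. Combining the bounds, tw(G) = 2.

2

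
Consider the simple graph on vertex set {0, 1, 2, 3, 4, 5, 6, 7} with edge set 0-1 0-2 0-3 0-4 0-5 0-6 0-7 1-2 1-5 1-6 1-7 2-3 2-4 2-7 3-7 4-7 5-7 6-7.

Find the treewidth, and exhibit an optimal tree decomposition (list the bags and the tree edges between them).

Treewidth 3.
One such decomposition:
Bags: B1 = {0, 1, 5, 7}  B2 = {0, 1, 2, 7}  B3 = {0, 2, 4, 7}  B4 = {0, 2, 3, 7}  B5 = {0, 1, 6, 7}
Tree: B1–B2, B2–B3, B2–B4, B2–B5

Each bag holds 4 vertices, so the decomposition has width 3, which upper-bounds the treewidth. For the lower bound, the 4 vertices {0, 1, 2, 7} are pairwise adjacent, and any tree decomposition puts a clique entirely inside one bag — forcing width ≥ 3. Therefore the treewidth is 3.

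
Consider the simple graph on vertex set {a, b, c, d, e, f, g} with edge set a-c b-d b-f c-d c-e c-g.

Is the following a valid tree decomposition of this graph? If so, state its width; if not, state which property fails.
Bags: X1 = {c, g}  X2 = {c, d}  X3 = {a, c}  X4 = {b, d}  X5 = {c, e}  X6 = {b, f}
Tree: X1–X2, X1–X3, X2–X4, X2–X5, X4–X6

Every vertex of G appears in some bag (union = {a, b, c, d, e, f, g}); every edge is covered by a bag; and for each vertex v the set of bags containing v is connected in the bag tree. The decomposition is therefore valid. The largest bag has 2 vertices, so the width is 1.

Yes; width 1.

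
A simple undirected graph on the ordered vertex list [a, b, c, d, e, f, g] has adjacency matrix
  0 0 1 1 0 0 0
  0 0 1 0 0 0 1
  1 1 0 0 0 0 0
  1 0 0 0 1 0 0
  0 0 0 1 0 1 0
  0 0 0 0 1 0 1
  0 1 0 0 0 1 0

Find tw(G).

A width-2 tree decomposition is:
Bags: B1 = {b, f, g}  B2 = {b, c, f}  B3 = {a, c, f}  B4 = {a, d, f}  B5 = {d, e, f}
Tree: B1–B2, B2–B3, B3–B4, B4–B5
Every bag has size at most 3, so the width is 3 − 1 = 2 and tw(G) ≤ 2. Since f–g–b–c–a–d–e–f is a cycle in G, G is not acyclic. Forests are exactly the graphs of treewidth ≤ 1, so tw(G) ≥ 2. Therefore the treewidth is 2.

2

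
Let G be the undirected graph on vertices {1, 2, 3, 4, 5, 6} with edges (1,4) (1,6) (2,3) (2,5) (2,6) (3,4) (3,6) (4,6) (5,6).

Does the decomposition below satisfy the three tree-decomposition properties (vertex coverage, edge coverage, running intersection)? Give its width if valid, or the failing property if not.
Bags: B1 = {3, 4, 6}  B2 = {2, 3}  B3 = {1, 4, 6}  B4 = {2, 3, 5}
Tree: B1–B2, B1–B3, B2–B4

No — edge (6,2) lies in no bag.

A tree decomposition must satisfy three properties: every vertex lies in some bag; for every edge, both endpoints lie together in some bag; and for every vertex, the bags containing it form a connected subtree. Here edge (6,2) lies in no bag, so the decomposition is invalid.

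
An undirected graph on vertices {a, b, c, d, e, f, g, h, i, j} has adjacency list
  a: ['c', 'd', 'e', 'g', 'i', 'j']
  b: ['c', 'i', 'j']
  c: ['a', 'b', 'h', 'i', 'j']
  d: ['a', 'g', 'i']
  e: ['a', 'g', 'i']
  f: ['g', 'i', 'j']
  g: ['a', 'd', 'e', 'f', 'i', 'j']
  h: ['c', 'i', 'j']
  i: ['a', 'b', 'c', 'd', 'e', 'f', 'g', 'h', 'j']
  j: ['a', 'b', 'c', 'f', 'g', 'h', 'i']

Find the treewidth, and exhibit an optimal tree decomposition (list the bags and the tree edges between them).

Every bag has size at most 4, so the width is 4 − 1 = 3 and tw(G) ≤ 3. On the other hand G contains the 4-clique {a, d, g, i}. A clique must lie in a single bag of any decomposition, so no decomposition can have width below 3. The upper and lower bounds meet at 3, so that is the treewidth.

Treewidth 3.
One optimal decomposition is:
Bags: B1 = {a, g, i, j}  B2 = {a, c, i, j}  B3 = {b, c, i, j}  B4 = {a, d, g, i}  B5 = {f, g, i, j}  B6 = {c, h, i, j}  B7 = {a, e, g, i}
Tree: B1–B2, B2–B3, B1–B4, B1–B5, B2–B6, B4–B7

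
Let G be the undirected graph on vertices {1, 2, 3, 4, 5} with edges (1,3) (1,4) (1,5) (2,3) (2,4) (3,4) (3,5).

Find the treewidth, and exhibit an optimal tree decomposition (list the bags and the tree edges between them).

Treewidth 2.
Bags: B1 = {1, 3, 4}  B2 = {1, 3, 5}  B3 = {2, 3, 4}
Tree: B1–B2, B1–B3

The largest bag has 3 vertices, giving width 2; this decomposition certifies tw(G) ≤ 2. Conversely, {1, 3, 4} is a clique of size 3, and the vertices of any clique must share a bag in every tree decomposition; so some bag has ≥ 3 vertices and tw(G) ≥ 2. Therefore the treewidth is 2.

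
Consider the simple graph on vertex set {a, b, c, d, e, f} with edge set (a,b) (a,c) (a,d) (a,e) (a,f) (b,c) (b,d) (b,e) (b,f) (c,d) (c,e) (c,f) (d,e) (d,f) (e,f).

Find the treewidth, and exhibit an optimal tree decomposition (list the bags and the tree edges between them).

A single bag containing all 6 vertices is trivially a valid decomposition of width 5. For the lower bound, the 6 vertices {a, b, c, d, e, f} are pairwise adjacent, and any tree decomposition puts a clique entirely inside one bag — forcing width ≥ 5. The upper and lower bounds meet at 5, so that is the treewidth.

Treewidth 5.
Bags: B1 = {a, b, c, d, e, f}
Tree: (single bag)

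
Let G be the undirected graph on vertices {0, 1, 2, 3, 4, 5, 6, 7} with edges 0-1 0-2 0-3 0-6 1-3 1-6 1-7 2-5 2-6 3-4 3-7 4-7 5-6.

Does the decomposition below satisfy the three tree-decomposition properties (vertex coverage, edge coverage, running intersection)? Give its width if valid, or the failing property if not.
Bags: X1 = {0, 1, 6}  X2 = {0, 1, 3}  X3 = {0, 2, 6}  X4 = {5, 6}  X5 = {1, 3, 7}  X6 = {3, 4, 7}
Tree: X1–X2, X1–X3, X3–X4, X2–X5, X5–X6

A tree decomposition must satisfy three properties: every vertex lies in some bag; for every edge, both endpoints lie together in some bag; and for every vertex, the bags containing it form a connected subtree. Here edge (2,5) lies in no bag, so the decomposition is invalid.

No — edge (2,5) lies in no bag.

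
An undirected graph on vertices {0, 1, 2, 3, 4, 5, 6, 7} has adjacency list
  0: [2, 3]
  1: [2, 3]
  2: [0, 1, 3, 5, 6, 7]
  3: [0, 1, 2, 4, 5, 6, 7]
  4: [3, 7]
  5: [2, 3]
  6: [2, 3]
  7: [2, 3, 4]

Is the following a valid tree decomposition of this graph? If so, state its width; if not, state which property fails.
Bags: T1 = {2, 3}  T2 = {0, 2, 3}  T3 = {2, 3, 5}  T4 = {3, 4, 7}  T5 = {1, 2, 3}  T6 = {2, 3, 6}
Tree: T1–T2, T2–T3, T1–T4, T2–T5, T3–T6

No — edge (7,2) lies in no bag.

A tree decomposition must satisfy three properties: every vertex lies in some bag; for every edge, both endpoints lie together in some bag; and for every vertex, the bags containing it form a connected subtree. Here edge (7,2) lies in no bag, so the decomposition is invalid.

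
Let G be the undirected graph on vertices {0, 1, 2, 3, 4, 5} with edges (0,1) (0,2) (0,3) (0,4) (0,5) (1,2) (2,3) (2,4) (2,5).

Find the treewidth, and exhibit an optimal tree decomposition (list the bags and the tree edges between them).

The largest bag has 3 vertices, giving width 2; this decomposition certifies tw(G) ≤ 2. On the other hand G contains the 3-clique {0, 1, 2}. A clique must lie in a single bag of any decomposition, so no decomposition can have width below 2. Therefore the treewidth is 2.

Treewidth 2.
One such decomposition:
Bags: B1 = {0, 1, 2}  B2 = {0, 2, 4}  B3 = {0, 2, 3}  B4 = {0, 2, 5}
Tree: B1–B2, B2–B3, B1–B4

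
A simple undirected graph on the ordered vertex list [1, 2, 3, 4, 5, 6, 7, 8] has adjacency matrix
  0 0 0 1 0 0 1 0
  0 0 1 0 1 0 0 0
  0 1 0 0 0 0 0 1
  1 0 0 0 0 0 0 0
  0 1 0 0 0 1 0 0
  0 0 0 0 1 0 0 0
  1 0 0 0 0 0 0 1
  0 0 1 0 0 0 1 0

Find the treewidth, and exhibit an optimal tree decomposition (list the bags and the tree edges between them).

Treewidth 1.
Bags: B1 = {1, 4}  B2 = {1, 7}  B3 = {7, 8}  B4 = {3, 8}  B5 = {2, 3}  B6 = {2, 5}  B7 = {5, 6}
Tree: B1–B2, B2–B3, B3–B4, B4–B5, B5–B6, B6–B7

The largest bag has 2 vertices, giving width 1; this decomposition certifies tw(G) ≤ 1. Since G has at least one edge (e.g. 4–1), it is not an edgeless graph, so tw(G) ≥ 1. Therefore the treewidth is 1.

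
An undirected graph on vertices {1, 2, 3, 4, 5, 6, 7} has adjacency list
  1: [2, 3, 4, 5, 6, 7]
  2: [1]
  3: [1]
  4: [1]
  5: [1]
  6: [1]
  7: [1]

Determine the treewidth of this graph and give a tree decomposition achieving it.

Each bag holds 2 vertices, so the decomposition has width 1, which upper-bounds the treewidth. Any graph with an edge has treewidth ≥ 1, and G has the edge 1–2. Hence tw(G) = 1 exactly.

Treewidth 1.
One optimal decomposition is:
Bags: B1 = {1, 2}  B2 = {1, 4}  B3 = {1, 3}  B4 = {1, 7}  B5 = {1, 5}  B6 = {1, 6}
Tree: B1–B2, B2–B3, B2–B4, B3–B5, B3–B6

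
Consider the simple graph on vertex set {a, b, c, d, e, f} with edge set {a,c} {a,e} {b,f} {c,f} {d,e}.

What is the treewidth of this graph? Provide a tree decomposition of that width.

Each bag holds 2 vertices, so the decomposition has width 1, which upper-bounds the treewidth. Since G has at least one edge (e.g. d–e), it is not an edgeless graph, so tw(G) ≥ 1. Hence tw(G) = 1 exactly.

Treewidth 1.
One optimal decomposition is:
Bags: B1 = {d, e}  B2 = {a, e}  B3 = {a, c}  B4 = {c, f}  B5 = {b, f}
Tree: B1–B2, B2–B3, B3–B4, B4–B5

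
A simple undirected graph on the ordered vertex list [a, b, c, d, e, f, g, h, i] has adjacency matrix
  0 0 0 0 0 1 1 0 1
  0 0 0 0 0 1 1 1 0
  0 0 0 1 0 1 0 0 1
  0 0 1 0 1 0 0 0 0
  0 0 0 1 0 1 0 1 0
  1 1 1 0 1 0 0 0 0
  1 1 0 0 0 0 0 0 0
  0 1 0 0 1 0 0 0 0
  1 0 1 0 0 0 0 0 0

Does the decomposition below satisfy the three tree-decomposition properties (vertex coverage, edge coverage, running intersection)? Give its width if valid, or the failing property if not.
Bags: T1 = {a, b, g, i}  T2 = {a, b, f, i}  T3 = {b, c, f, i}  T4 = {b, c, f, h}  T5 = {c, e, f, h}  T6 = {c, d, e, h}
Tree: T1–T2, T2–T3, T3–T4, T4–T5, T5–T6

Yes; width 3.

Checking the three conditions: (i) the bags cover all of {a, b, c, d, e, f, g, h, i}; (ii) for each edge, some bag contains both endpoints; (iii) the bags containing any fixed vertex form a subtree. All hold, so the decomposition is valid with width 4 − 1 = 3.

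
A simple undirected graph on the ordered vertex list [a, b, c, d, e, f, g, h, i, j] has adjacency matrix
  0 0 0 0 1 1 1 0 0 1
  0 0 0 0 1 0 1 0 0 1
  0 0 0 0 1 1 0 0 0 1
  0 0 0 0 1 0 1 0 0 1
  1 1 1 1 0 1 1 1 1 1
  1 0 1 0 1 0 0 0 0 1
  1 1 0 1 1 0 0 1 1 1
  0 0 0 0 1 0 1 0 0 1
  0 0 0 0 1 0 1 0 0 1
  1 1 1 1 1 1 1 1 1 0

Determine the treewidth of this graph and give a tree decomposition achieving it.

Treewidth 3.
One such decomposition:
Bags: B1 = {b, e, g, j}  B2 = {d, e, g, j}  B3 = {a, e, g, j}  B4 = {e, g, h, j}  B5 = {a, e, f, j}  B6 = {c, e, f, j}  B7 = {e, g, i, j}
Tree: B1–B2, B1–B3, B2–B4, B3–B5, B5–B6, B1–B7

Every bag has size at most 4, so the width is 4 − 1 = 3 and tw(G) ≤ 3. On the other hand G contains the 4-clique {d, e, g, j}. A clique must lie in a single bag of any decomposition, so no decomposition can have width below 3. Hence tw(G) = 3 exactly.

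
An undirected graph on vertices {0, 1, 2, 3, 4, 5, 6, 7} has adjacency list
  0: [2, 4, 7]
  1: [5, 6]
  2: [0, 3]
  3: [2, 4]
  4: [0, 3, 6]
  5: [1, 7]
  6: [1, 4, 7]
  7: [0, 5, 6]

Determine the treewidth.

A width-2 tree decomposition is:
Bags: B1 = {1, 5, 6}  B2 = {5, 6, 7}  B3 = {4, 6, 7}  B4 = {0, 4, 7}  B5 = {0, 3, 4}  B6 = {0, 2, 3}
Tree: B1–B2, B2–B3, B3–B4, B4–B5, B5–B6
The largest bag has 3 vertices, giving width 2; this decomposition certifies tw(G) ≤ 2. Since 1–5–7–6–1 is a cycle in G, G is not acyclic. Forests are exactly the graphs of treewidth ≤ 1, so tw(G) ≥ 2. Hence tw(G) = 2 exactly.

2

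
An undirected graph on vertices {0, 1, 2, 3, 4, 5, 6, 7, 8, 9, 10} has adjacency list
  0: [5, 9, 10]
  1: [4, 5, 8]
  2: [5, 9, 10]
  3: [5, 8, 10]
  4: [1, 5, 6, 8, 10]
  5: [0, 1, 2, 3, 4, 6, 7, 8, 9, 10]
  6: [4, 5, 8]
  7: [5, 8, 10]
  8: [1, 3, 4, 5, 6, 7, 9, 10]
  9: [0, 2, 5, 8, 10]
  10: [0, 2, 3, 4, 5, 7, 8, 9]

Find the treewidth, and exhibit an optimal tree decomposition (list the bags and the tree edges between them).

Treewidth 3.
Bags: B1 = {5, 8, 9, 10}  B2 = {4, 5, 8, 10}  B3 = {2, 5, 9, 10}  B4 = {4, 5, 6, 8}  B5 = {1, 4, 5, 8}  B6 = {3, 5, 8, 10}  B7 = {5, 7, 8, 10}  B8 = {0, 5, 9, 10}
Tree: B1–B2, B1–B3, B2–B4, B2–B5, B1–B6, B6–B7, B1–B8

Each bag holds 4 vertices, so the decomposition has width 3, which upper-bounds the treewidth. For the lower bound, the 4 vertices {0, 5, 9, 10} are pairwise adjacent, and any tree decomposition puts a clique entirely inside one bag — forcing width ≥ 3. The upper and lower bounds meet at 3, so that is the treewidth.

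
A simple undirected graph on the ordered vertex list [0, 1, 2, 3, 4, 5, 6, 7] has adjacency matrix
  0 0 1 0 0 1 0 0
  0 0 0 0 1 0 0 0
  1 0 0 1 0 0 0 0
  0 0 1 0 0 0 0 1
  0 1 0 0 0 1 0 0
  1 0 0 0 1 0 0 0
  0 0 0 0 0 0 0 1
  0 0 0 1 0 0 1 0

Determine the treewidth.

1

A width-1 tree decomposition is:
Bags: B1 = {6, 7}  B2 = {3, 7}  B3 = {2, 3}  B4 = {0, 2}  B5 = {0, 5}  B6 = {4, 5}  B7 = {1, 4}
Tree: B1–B2, B2–B3, B3–B4, B4–B5, B5–B6, B6–B7
Every bag has size at most 2, so the width is 2 − 1 = 1 and tw(G) ≤ 1. Since G has at least one edge (e.g. 6–7), it is not an edgeless graph, so tw(G) ≥ 1. The upper and lower bounds meet at 1, so that is the treewidth.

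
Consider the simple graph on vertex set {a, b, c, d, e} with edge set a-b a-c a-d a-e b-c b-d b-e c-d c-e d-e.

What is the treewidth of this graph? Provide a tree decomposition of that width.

Treewidth 4.
Bags: B1 = {a, b, c, d, e}
Tree: (single bag)

With just one bag of size 5, the width is 5 − 1 = 4, so tw(G) ≤ 4. For the lower bound, the 5 vertices {a, b, c, d, e} are pairwise adjacent, and any tree decomposition puts a clique entirely inside one bag — forcing width ≥ 4. Therefore the treewidth is 4.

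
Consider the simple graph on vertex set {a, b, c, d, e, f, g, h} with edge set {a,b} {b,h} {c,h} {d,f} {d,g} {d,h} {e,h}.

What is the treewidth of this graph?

1

A width-1 tree decomposition is:
Bags: B1 = {d, h}  B2 = {d, f}  B3 = {b, h}  B4 = {a, b}  B5 = {c, h}  B6 = {d, g}  B7 = {e, h}
Tree: B1–B2, B1–B3, B3–B4, B3–B5, B2–B6, B3–B7
The largest bag has 2 vertices, giving width 1; this decomposition certifies tw(G) ≤ 1. G has an edge, so its treewidth is at least 1. Hence tw(G) = 1 exactly.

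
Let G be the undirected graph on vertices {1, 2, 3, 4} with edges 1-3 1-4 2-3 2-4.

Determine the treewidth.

A width-2 tree decomposition is:
Bags: B1 = {1, 2, 4}  B2 = {1, 2, 3}
Tree: B1–B2
The largest bag has 3 vertices, giving width 2; this decomposition certifies tw(G) ≤ 2. The edges 2–4–1–3–2 form a cycle, so G is not a tree and its treewidth is at least 2. Therefore the treewidth is 2.

2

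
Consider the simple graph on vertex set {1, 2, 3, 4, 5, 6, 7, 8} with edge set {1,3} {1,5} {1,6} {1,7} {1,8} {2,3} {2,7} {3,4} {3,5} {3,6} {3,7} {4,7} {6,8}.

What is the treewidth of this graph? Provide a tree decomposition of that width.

Every bag has size at most 3, so the width is 3 − 1 = 2 and tw(G) ≤ 2. On the other hand G contains the 3-clique {1, 6, 8}. A clique must lie in a single bag of any decomposition, so no decomposition can have width below 2. Hence tw(G) = 2 exactly.

Treewidth 2.
Bags: B1 = {1, 6, 8}  B2 = {1, 3, 6}  B3 = {1, 3, 7}  B4 = {1, 3, 5}  B5 = {2, 3, 7}  B6 = {3, 4, 7}
Tree: B1–B2, B2–B3, B2–B4, B3–B5, B3–B6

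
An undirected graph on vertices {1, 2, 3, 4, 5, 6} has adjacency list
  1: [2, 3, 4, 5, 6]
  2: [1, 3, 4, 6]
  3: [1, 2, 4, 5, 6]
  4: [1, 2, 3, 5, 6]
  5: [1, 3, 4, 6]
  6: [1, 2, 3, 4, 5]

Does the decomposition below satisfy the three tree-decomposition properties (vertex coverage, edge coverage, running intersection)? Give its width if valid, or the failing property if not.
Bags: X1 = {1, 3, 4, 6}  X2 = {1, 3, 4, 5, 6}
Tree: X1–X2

A tree decomposition must satisfy three properties: every vertex lies in some bag; for every edge, both endpoints lie together in some bag; and for every vertex, the bags containing it form a connected subtree. Here vertex 2 appears in no bag, so the decomposition is invalid.

No — vertex 2 appears in no bag.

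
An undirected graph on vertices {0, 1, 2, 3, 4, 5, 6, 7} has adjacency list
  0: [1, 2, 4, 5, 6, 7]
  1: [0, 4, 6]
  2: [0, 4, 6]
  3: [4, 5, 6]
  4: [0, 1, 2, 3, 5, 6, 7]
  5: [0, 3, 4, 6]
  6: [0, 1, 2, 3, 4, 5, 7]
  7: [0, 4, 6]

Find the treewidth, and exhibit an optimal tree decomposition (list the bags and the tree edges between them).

Treewidth 3.
Bags: B1 = {0, 4, 6, 7}  B2 = {0, 4, 5, 6}  B3 = {0, 1, 4, 6}  B4 = {0, 2, 4, 6}  B5 = {3, 4, 5, 6}
Tree: B1–B2, B2–B3, B2–B4, B2–B5

Each bag holds 4 vertices, so the decomposition has width 3, which upper-bounds the treewidth. On the other hand G contains the 4-clique {0, 1, 4, 6}. A clique must lie in a single bag of any decomposition, so no decomposition can have width below 3. The upper and lower bounds meet at 3, so that is the treewidth.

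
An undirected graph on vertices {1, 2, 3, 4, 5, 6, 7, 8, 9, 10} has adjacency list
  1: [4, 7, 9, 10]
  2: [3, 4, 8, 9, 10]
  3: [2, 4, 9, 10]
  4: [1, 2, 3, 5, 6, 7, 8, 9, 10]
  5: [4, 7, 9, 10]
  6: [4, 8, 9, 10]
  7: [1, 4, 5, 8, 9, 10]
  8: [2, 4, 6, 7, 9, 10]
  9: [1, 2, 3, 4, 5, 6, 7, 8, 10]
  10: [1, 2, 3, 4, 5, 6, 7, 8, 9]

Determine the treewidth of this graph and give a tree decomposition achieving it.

Treewidth 4.
One such decomposition:
Bags: B1 = {2, 4, 8, 9, 10}  B2 = {4, 7, 8, 9, 10}  B3 = {2, 3, 4, 9, 10}  B4 = {4, 5, 7, 9, 10}  B5 = {1, 4, 7, 9, 10}  B6 = {4, 6, 8, 9, 10}
Tree: B1–B2, B1–B3, B2–B4, B2–B5, B1–B6

Each bag holds 5 vertices, so the decomposition has width 4, which upper-bounds the treewidth. Conversely, {2, 4, 8, 9, 10} is a clique of size 5, and the vertices of any clique must share a bag in every tree decomposition; so some bag has ≥ 5 vertices and tw(G) ≥ 4. Combining the bounds, tw(G) = 4.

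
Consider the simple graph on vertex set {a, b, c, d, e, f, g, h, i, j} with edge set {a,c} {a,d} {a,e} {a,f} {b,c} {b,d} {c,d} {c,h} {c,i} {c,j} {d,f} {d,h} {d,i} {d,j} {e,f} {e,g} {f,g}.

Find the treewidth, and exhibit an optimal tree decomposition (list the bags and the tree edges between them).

Treewidth 2.
One such decomposition:
Bags: B1 = {c, d, j}  B2 = {a, c, d}  B3 = {a, d, f}  B4 = {a, e, f}  B5 = {b, c, d}  B6 = {e, f, g}  B7 = {c, d, i}  B8 = {c, d, h}
Tree: B1–B2, B2–B3, B3–B4, B2–B5, B4–B6, B5–B7, B5–B8

Each bag holds 3 vertices, so the decomposition has width 2, which upper-bounds the treewidth. Conversely, {c, d, h} is a clique of size 3, and the vertices of any clique must share a bag in every tree decomposition; so some bag has ≥ 3 vertices and tw(G) ≥ 2. Therefore the treewidth is 2.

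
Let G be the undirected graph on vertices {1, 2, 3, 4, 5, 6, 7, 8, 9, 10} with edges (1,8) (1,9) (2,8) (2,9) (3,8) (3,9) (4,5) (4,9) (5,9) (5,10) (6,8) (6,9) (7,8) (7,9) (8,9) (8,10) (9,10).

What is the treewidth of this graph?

2

A width-2 tree decomposition is:
Bags: B1 = {1, 8, 9}  B2 = {3, 8, 9}  B3 = {2, 8, 9}  B4 = {8, 9, 10}  B5 = {7, 8, 9}  B6 = {5, 9, 10}  B7 = {6, 8, 9}  B8 = {4, 5, 9}
Tree: B1–B2, B2–B3, B2–B4, B4–B5, B4–B6, B5–B7, B6–B8
The largest bag has 3 vertices, giving width 2; this decomposition certifies tw(G) ≤ 2. For the lower bound, the 3 vertices {1, 8, 9} are pairwise adjacent, and any tree decomposition puts a clique entirely inside one bag — forcing width ≥ 2. Hence tw(G) = 2 exactly.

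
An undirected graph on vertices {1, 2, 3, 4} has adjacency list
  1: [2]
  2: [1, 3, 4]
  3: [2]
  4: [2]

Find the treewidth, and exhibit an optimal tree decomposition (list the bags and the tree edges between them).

Treewidth 1.
One such decomposition:
Bags: B1 = {2, 3}  B2 = {2, 4}  B3 = {1, 2}
Tree: B1–B2, B1–B3

Each bag holds 2 vertices, so the decomposition has width 1, which upper-bounds the treewidth. Since G has at least one edge (e.g. 3–2), it is not an edgeless graph, so tw(G) ≥ 1. The upper and lower bounds meet at 1, so that is the treewidth.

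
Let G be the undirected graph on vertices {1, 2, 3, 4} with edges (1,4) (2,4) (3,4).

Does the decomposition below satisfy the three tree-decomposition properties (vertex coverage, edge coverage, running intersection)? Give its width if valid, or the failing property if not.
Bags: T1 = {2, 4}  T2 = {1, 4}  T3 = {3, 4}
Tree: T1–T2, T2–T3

Yes; width 1.

Every vertex of G appears in some bag (union = {1, 2, 3, 4}); every edge is covered by a bag; and for each vertex v the set of bags containing v is connected in the bag tree. The decomposition is therefore valid. The largest bag has 2 vertices, so the width is 1.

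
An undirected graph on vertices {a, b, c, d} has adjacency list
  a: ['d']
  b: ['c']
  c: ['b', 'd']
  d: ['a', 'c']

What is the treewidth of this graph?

1

A width-1 tree decomposition is:
Bags: B1 = {c, d}  B2 = {b, c}  B3 = {a, d}
Tree: B1–B2, B1–B3
Each bag holds 2 vertices, so the decomposition has width 1, which upper-bounds the treewidth. Any graph with an edge has treewidth ≥ 1, and G has the edge c–d. Therefore the treewidth is 1.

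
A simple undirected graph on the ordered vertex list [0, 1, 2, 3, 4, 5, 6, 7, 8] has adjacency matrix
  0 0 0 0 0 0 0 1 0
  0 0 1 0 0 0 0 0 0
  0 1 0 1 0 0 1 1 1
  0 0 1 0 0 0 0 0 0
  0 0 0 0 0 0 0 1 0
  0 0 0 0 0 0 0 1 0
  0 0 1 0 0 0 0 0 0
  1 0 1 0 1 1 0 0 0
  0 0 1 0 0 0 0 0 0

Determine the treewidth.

1

A width-1 tree decomposition is:
Bags: B1 = {2, 7}  B2 = {5, 7}  B3 = {2, 6}  B4 = {2, 8}  B5 = {1, 2}  B6 = {0, 7}  B7 = {4, 7}  B8 = {2, 3}
Tree: B1–B2, B1–B3, B1–B4, B1–B5, B1–B6, B1–B7, B3–B8
Each bag holds 2 vertices, so the decomposition has width 1, which upper-bounds the treewidth. Since G has at least one edge (e.g. 7–2), it is not an edgeless graph, so tw(G) ≥ 1. The upper and lower bounds meet at 1, so that is the treewidth.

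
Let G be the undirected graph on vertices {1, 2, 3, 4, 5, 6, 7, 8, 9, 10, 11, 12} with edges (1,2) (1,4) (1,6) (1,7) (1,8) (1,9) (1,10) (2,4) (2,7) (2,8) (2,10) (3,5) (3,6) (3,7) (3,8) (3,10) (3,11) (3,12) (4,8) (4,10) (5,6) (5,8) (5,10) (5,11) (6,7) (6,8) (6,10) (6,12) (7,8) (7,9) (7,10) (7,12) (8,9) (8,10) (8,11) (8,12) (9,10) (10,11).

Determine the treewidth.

A width-4 tree decomposition is:
Bags: B1 = {3, 6, 7, 8, 10}  B2 = {3, 6, 7, 8, 12}  B3 = {1, 6, 7, 8, 10}  B4 = {3, 5, 6, 8, 10}  B5 = {1, 2, 7, 8, 10}  B6 = {1, 2, 4, 8, 10}  B7 = {3, 5, 8, 10, 11}  B8 = {1, 7, 8, 9, 10}
Tree: B1–B2, B1–B3, B1–B4, B3–B5, B5–B6, B4–B7, B5–B8
The largest bag has 5 vertices, giving width 4; this decomposition certifies tw(G) ≤ 4. For the lower bound, the 5 vertices {3, 5, 8, 10, 11} are pairwise adjacent, and any tree decomposition puts a clique entirely inside one bag — forcing width ≥ 4. Combining the bounds, tw(G) = 4.

4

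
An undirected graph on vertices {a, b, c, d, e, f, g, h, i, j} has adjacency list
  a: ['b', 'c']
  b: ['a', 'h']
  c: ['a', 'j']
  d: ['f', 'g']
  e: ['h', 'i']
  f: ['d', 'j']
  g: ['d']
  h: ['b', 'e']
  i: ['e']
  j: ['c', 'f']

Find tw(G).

A width-1 tree decomposition is:
Bags: B1 = {d, g}  B2 = {d, f}  B3 = {f, j}  B4 = {c, j}  B5 = {a, c}  B6 = {a, b}  B7 = {b, h}  B8 = {e, h}  B9 = {e, i}
Tree: B1–B2, B2–B3, B3–B4, B4–B5, B5–B6, B6–B7, B7–B8, B8–B9
Every bag has size at most 2, so the width is 2 − 1 = 1 and tw(G) ≤ 1. G has an edge, so its treewidth is at least 1. Therefore the treewidth is 1.

1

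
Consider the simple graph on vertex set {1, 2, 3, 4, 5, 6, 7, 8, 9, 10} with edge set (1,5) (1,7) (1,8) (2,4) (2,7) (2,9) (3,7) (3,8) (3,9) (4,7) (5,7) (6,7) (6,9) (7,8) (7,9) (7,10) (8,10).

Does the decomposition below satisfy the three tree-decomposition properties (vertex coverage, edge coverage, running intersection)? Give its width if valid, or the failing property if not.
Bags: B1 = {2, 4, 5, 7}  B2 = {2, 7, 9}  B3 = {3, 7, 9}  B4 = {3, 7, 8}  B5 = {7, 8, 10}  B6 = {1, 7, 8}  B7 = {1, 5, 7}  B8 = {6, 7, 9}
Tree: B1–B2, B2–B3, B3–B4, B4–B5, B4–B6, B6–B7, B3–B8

No — bags containing vertex 5 are not connected in the tree.

A tree decomposition must satisfy three properties: every vertex lies in some bag; for every edge, both endpoints lie together in some bag; and for every vertex, the bags containing it form a connected subtree. Here bags containing vertex 5 are not connected in the tree, so the decomposition is invalid.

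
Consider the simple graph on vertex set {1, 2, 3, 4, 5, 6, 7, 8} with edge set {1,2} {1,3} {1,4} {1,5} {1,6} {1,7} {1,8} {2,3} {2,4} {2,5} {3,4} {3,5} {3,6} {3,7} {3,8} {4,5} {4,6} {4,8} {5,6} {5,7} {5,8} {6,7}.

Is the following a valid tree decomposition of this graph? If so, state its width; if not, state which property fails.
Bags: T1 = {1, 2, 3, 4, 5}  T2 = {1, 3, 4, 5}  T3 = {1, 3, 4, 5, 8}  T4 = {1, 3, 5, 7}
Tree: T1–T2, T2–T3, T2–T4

No — vertex 6 appears in no bag.

A tree decomposition must satisfy three properties: every vertex lies in some bag; for every edge, both endpoints lie together in some bag; and for every vertex, the bags containing it form a connected subtree. Here vertex 6 appears in no bag, so the decomposition is invalid.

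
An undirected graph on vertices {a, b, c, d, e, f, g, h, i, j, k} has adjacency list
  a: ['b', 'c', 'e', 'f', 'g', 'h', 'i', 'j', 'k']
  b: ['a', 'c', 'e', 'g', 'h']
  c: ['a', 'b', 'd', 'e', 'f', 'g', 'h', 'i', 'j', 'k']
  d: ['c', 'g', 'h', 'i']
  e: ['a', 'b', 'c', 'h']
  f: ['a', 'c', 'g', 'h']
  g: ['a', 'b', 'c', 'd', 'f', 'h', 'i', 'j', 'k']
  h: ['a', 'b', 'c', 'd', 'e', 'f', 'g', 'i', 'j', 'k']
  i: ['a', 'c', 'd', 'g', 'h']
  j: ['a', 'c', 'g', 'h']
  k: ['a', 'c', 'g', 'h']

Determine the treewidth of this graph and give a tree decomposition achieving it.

Treewidth 4.
Bags: B1 = {a, b, c, g, h}  B2 = {a, b, c, e, h}  B3 = {a, c, g, h, i}  B4 = {a, c, f, g, h}  B5 = {a, c, g, h, k}  B6 = {a, c, g, h, j}  B7 = {c, d, g, h, i}
Tree: B1–B2, B1–B3, B1–B4, B3–B5, B1–B6, B3–B7

Each bag holds 5 vertices, so the decomposition has width 4, which upper-bounds the treewidth. Conversely, {c, d, g, h, i} is a clique of size 5, and the vertices of any clique must share a bag in every tree decomposition; so some bag has ≥ 5 vertices and tw(G) ≥ 4. Therefore the treewidth is 4.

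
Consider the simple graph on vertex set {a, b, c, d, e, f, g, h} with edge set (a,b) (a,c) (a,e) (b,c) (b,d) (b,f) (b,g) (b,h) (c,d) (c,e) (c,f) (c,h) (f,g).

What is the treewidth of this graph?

2

A width-2 tree decomposition is:
Bags: B1 = {a, b, c}  B2 = {b, c, f}  B3 = {a, c, e}  B4 = {b, f, g}  B5 = {b, c, h}  B6 = {b, c, d}
Tree: B1–B2, B1–B3, B2–B4, B1–B5, B1–B6
Each bag holds 3 vertices, so the decomposition has width 2, which upper-bounds the treewidth. On the other hand G contains the 3-clique {a, c, e}. A clique must lie in a single bag of any decomposition, so no decomposition can have width below 2. Therefore the treewidth is 2.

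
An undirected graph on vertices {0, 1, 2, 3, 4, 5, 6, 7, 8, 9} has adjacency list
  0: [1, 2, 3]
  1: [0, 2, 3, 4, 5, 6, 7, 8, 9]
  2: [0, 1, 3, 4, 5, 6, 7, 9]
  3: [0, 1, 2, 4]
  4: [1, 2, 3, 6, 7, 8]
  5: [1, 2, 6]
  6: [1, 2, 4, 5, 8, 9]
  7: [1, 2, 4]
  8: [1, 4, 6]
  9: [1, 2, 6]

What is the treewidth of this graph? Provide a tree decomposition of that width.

Treewidth 3.
One optimal decomposition is:
Bags: B1 = {1, 2, 4, 6}  B2 = {1, 2, 4, 7}  B3 = {1, 2, 6, 9}  B4 = {1, 2, 3, 4}  B5 = {1, 4, 6, 8}  B6 = {1, 2, 5, 6}  B7 = {0, 1, 2, 3}
Tree: B1–B2, B1–B3, B1–B4, B1–B5, B1–B6, B4–B7

The largest bag has 4 vertices, giving width 3; this decomposition certifies tw(G) ≤ 3. Conversely, {1, 4, 6, 8} is a clique of size 4, and the vertices of any clique must share a bag in every tree decomposition; so some bag has ≥ 4 vertices and tw(G) ≥ 3. Combining the bounds, tw(G) = 3.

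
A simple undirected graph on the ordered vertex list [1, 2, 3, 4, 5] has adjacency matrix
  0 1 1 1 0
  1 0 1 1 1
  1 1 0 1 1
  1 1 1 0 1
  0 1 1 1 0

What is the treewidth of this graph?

3

A width-3 tree decomposition is:
Bags: B1 = {1, 2, 3, 4}  B2 = {2, 3, 4, 5}
Tree: B1–B2
Every bag has size at most 4, so the width is 4 − 1 = 3 and tw(G) ≤ 3. For the lower bound, the 4 vertices {1, 2, 3, 4} are pairwise adjacent, and any tree decomposition puts a clique entirely inside one bag — forcing width ≥ 3. Combining the bounds, tw(G) = 3.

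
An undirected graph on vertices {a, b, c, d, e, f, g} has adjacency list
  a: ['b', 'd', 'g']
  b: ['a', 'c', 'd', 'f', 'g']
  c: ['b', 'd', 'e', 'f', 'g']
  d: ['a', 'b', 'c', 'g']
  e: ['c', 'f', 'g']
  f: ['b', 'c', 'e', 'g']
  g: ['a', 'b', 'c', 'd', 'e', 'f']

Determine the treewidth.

3

A width-3 tree decomposition is:
Bags: B1 = {c, e, f, g}  B2 = {b, c, f, g}  B3 = {b, c, d, g}  B4 = {a, b, d, g}
Tree: B1–B2, B2–B3, B3–B4
The largest bag has 4 vertices, giving width 3; this decomposition certifies tw(G) ≤ 3. Conversely, {c, e, f, g} is a clique of size 4, and the vertices of any clique must share a bag in every tree decomposition; so some bag has ≥ 4 vertices and tw(G) ≥ 3. Therefore the treewidth is 3.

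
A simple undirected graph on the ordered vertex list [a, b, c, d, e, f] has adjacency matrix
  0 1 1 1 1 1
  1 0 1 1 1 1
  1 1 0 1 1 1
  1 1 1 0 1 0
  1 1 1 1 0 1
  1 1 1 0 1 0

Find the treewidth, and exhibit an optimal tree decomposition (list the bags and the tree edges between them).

The largest bag has 5 vertices, giving width 4; this decomposition certifies tw(G) ≤ 4. Conversely, {a, b, c, d, e} is a clique of size 5, and the vertices of any clique must share a bag in every tree decomposition; so some bag has ≥ 5 vertices and tw(G) ≥ 4. Therefore the treewidth is 4.

Treewidth 4.
One optimal decomposition is:
Bags: B1 = {a, b, c, e, f}  B2 = {a, b, c, d, e}
Tree: B1–B2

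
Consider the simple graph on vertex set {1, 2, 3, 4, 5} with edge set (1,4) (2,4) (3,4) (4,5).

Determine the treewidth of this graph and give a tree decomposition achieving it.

Each bag holds 2 vertices, so the decomposition has width 1, which upper-bounds the treewidth. Since G has at least one edge (e.g. 1–4), it is not an edgeless graph, so tw(G) ≥ 1. Hence tw(G) = 1 exactly.

Treewidth 1.
One optimal decomposition is:
Bags: B1 = {1, 4}  B2 = {2, 4}  B3 = {4, 5}  B4 = {3, 4}
Tree: B1–B2, B2–B3, B1–B4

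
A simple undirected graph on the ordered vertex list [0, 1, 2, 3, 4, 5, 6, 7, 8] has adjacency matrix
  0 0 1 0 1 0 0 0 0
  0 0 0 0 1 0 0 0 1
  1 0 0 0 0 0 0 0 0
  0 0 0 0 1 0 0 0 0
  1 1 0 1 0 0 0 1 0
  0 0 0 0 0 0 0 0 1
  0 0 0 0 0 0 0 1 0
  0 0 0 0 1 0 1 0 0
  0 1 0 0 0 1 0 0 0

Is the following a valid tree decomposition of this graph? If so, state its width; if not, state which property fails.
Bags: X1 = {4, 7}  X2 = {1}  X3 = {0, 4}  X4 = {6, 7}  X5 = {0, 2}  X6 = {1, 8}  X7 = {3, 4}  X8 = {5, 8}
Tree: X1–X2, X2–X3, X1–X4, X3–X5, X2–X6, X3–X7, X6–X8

A tree decomposition must satisfy three properties: every vertex lies in some bag; for every edge, both endpoints lie together in some bag; and for every vertex, the bags containing it form a connected subtree. Here edge (4,1) lies in no bag, so the decomposition is invalid.

No — edge (4,1) lies in no bag.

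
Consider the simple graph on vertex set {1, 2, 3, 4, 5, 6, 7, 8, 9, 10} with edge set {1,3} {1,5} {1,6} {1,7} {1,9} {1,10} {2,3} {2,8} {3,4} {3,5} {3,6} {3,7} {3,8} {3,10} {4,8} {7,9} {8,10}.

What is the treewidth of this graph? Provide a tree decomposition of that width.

Treewidth 2.
One such decomposition:
Bags: B1 = {3, 8, 10}  B2 = {1, 3, 10}  B3 = {1, 3, 6}  B4 = {1, 3, 7}  B5 = {3, 4, 8}  B6 = {2, 3, 8}  B7 = {1, 7, 9}  B8 = {1, 3, 5}
Tree: B1–B2, B2–B3, B2–B4, B1–B5, B1–B6, B4–B7, B3–B8

Every bag has size at most 3, so the width is 3 − 1 = 2 and tw(G) ≤ 2. For the lower bound, the 3 vertices {1, 7, 9} are pairwise adjacent, and any tree decomposition puts a clique entirely inside one bag — forcing width ≥ 2. Therefore the treewidth is 2.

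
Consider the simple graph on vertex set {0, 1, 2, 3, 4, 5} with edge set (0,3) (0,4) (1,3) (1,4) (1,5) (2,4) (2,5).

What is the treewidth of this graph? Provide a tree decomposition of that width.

Each bag holds 3 vertices, so the decomposition has width 2, which upper-bounds the treewidth. The edges 0–3–1–4–0 form a cycle, so G is not a tree and its treewidth is at least 2. Therefore the treewidth is 2.

Treewidth 2.
One optimal decomposition is:
Bags: B1 = {0, 3, 4}  B2 = {1, 3, 4}  B3 = {1, 2, 4}  B4 = {1, 2, 5}
Tree: B1–B2, B2–B3, B3–B4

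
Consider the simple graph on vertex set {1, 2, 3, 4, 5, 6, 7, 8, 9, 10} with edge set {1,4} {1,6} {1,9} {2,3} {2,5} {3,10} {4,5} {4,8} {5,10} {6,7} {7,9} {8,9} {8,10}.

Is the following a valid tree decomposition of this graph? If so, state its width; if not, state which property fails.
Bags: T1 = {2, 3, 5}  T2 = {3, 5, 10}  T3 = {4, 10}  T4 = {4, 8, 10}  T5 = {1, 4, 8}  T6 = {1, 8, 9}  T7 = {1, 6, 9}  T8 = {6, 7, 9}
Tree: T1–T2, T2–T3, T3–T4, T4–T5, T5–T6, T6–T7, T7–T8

No — edge (5,4) lies in no bag.

A tree decomposition must satisfy three properties: every vertex lies in some bag; for every edge, both endpoints lie together in some bag; and for every vertex, the bags containing it form a connected subtree. Here edge (5,4) lies in no bag, so the decomposition is invalid.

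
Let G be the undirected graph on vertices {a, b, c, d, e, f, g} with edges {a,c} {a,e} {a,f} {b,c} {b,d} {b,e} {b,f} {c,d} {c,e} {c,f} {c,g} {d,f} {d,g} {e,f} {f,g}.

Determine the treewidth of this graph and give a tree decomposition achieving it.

Treewidth 3.
Bags: B1 = {b, c, e, f}  B2 = {b, c, d, f}  B3 = {a, c, e, f}  B4 = {c, d, f, g}
Tree: B1–B2, B1–B3, B2–B4

The largest bag has 4 vertices, giving width 3; this decomposition certifies tw(G) ≤ 3. For the lower bound, the 4 vertices {c, d, f, g} are pairwise adjacent, and any tree decomposition puts a clique entirely inside one bag — forcing width ≥ 3. The upper and lower bounds meet at 3, so that is the treewidth.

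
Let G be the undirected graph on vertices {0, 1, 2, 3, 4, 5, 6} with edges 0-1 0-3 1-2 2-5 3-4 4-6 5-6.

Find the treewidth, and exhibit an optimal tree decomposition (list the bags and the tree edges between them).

Each bag holds 3 vertices, so the decomposition has width 2, which upper-bounds the treewidth. For the lower bound, G contains the cycle 1–2–5–6–4–3–0–1, so G is not a forest; only forests have treewidth ≤ 1, hence tw(G) ≥ 2. Hence tw(G) = 2 exactly.

Treewidth 2.
One optimal decomposition is:
Bags: B1 = {1, 2, 5}  B2 = {1, 5, 6}  B3 = {1, 4, 6}  B4 = {1, 3, 4}  B5 = {0, 1, 3}
Tree: B1–B2, B2–B3, B3–B4, B4–B5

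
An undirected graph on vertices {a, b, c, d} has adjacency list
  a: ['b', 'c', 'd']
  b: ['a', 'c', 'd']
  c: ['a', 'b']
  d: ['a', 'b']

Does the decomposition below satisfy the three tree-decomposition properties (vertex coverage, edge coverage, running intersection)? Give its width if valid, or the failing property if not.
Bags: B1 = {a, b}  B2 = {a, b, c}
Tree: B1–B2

A tree decomposition must satisfy three properties: every vertex lies in some bag; for every edge, both endpoints lie together in some bag; and for every vertex, the bags containing it form a connected subtree. Here vertex d appears in no bag, so the decomposition is invalid.

No — vertex d appears in no bag.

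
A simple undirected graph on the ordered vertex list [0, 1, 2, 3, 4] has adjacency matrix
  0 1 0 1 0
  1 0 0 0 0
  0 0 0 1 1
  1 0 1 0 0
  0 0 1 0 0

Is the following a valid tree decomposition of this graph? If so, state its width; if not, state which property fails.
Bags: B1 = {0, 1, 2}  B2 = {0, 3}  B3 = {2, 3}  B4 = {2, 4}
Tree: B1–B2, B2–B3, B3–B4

No — bags containing vertex 2 are not connected in the tree.

A tree decomposition must satisfy three properties: every vertex lies in some bag; for every edge, both endpoints lie together in some bag; and for every vertex, the bags containing it form a connected subtree. Here bags containing vertex 2 are not connected in the tree, so the decomposition is invalid.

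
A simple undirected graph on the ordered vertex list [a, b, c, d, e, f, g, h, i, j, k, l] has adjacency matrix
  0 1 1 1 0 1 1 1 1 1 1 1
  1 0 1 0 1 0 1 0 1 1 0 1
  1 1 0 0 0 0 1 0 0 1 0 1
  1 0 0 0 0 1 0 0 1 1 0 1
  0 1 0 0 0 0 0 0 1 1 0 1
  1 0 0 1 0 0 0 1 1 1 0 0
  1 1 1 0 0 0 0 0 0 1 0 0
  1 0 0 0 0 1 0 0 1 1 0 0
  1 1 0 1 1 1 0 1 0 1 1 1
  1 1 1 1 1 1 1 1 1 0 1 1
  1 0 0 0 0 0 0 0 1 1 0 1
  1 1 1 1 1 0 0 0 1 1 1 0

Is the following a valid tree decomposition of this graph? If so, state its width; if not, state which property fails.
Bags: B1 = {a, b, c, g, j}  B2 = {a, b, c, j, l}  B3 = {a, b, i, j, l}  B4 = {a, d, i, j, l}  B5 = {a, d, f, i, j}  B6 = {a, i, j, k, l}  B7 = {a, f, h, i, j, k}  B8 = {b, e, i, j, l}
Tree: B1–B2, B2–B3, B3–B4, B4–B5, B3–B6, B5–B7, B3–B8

A tree decomposition must satisfy three properties: every vertex lies in some bag; for every edge, both endpoints lie together in some bag; and for every vertex, the bags containing it form a connected subtree. Here bags containing vertex k are not connected in the tree, so the decomposition is invalid.

No — bags containing vertex k are not connected in the tree.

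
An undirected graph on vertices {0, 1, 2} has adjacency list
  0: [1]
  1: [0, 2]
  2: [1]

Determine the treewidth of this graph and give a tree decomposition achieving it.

Treewidth 1.
Bags: B1 = {1, 2}  B2 = {0, 1}
Tree: B1–B2

Every bag has size at most 2, so the width is 2 − 1 = 1 and tw(G) ≤ 1. Any graph with an edge has treewidth ≥ 1, and G has the edge 2–1. Hence tw(G) = 1 exactly.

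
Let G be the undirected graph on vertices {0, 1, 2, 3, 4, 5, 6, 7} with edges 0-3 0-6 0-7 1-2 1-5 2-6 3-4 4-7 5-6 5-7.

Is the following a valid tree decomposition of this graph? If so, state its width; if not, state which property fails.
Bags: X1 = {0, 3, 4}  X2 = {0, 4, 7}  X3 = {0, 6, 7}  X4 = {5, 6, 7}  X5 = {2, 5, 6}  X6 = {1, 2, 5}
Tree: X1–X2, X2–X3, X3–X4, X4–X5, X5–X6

Vertex coverage: the bags together contain {0, 1, 2, 3, 4, 5, 6, 7}, the full vertex set. Edge coverage: each edge of G has both endpoints in at least one bag. Running intersection: for every vertex, the bags containing it form a connected subtree. All three properties hold, so this is a valid tree decomposition of width max|bag| − 1 = 2, and hence tw(G) ≤ 2.

Yes; width 2.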